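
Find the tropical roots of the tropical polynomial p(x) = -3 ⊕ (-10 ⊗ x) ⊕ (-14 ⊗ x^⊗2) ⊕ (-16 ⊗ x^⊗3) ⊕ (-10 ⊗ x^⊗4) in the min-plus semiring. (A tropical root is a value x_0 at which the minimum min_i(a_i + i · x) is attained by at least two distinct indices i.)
Roots: {-6, 2, 4, 7}

Each tropical root is a break point of the lower envelope of the lines y = a_i + i · x (there are 5 lines, with slopes 0, 1, ..., 4). Only the lines that attain the minimum somewhere contribute to roots; other lines are dominated. Here the surviving (envelope) indices are i = 4, i = 3, i = 2, i = 1, i = 0.
Intersections between consecutive envelope lines give the roots: for adjacent envelope indices i < j the intersection is x = (a_i − a_j) / (j − i). Reading off the sorted break points: {-6, 2, 4, 7}.
Verification: at each break x_0, at least two indices attain the minimum of min_i(a_i + i · x_0).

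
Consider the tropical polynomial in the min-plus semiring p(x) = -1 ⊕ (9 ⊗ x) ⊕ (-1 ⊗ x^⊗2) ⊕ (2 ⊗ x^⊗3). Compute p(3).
p(3) = -1

A tropical monomial a ⊗ x^⊗i evaluates to a + i · x. Evaluating each term at x = 3:
  Term 0 contributes -1 + 0 · 3 = -1
  Term 1 contributes 9 + 1 · 3 = 12
  Term 2 contributes -1 + 2 · 3 = 5
  Term 3 contributes 2 + 3 · 3 = 11
p(3) = ⊕ of these = min[-1, 12, 5, 11] = -1.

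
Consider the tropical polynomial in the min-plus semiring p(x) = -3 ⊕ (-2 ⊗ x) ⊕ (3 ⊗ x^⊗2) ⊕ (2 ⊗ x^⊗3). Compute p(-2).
p(-2) = -4

A tropical monomial a ⊗ x^⊗i evaluates to a + i · x. Evaluating each term at x = -2:
  Term 0 contributes -3 + 0 · -2 = -3
  Term 1 contributes -2 + 1 · -2 = -4
  Term 2 contributes 3 + 2 · -2 = -1
  Term 3 contributes 2 + 3 · -2 = -4
p(-2) = ⊕ of these = min[-3, -4, -1, -4] = -4.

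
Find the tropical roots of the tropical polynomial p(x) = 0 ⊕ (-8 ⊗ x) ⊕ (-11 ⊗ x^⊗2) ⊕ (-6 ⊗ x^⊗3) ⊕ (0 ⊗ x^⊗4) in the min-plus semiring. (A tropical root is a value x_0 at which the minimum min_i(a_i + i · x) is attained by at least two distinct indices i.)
Roots: {-6, -5, 3, 8}

Each tropical root is a break point of the lower envelope of the lines y = a_i + i · x (there are 5 lines, with slopes 0, 1, ..., 4). Only the lines that attain the minimum somewhere contribute to roots; other lines are dominated. Here the surviving (envelope) indices are i = 4, i = 3, i = 2, i = 1, i = 0.
Intersections between consecutive envelope lines give the roots: for adjacent envelope indices i < j the intersection is x = (a_i − a_j) / (j − i). Reading off the sorted break points: {-6, -5, 3, 8}.
Verification: at each break x_0, at least two indices attain the minimum of min_i(a_i + i · x_0).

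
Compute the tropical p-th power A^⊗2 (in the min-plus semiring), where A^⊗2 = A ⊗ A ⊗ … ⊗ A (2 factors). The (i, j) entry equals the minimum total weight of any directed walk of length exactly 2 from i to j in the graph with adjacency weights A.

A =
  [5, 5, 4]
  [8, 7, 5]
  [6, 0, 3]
A^⊗2 =
  [10, 4, 7]
  [11, 5, 8]
  [8, 3, 5]

Each entry (A^⊗2)_ij equals the minimum over all length-2 walks i = v_0 → v_1 → … → v_2 = j of Σ_t A[v_t][v_{t+1}]. For example, for (i, j) = (0, 2) we minimise over 3 possible intermediate vertex sequences; the minimum is 7, attained along the walk 0 → 2 → 2.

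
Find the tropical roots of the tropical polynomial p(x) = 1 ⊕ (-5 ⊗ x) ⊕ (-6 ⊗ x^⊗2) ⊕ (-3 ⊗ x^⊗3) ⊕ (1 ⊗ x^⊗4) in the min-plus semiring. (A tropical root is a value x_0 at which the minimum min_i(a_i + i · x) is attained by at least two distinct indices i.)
Roots: {-4, -3, 1, 6}

Each tropical root is a break point of the lower envelope of the lines y = a_i + i · x (there are 5 lines, with slopes 0, 1, ..., 4). Only the lines that attain the minimum somewhere contribute to roots; other lines are dominated. Here the surviving (envelope) indices are i = 4, i = 3, i = 2, i = 1, i = 0.
Intersections between consecutive envelope lines give the roots: for adjacent envelope indices i < j the intersection is x = (a_i − a_j) / (j − i). Reading off the sorted break points: {-4, -3, 1, 6}.
Verification: at each break x_0, at least two indices attain the minimum of min_i(a_i + i · x_0).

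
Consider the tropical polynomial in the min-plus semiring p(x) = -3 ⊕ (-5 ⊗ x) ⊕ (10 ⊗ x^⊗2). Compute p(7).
p(7) = -3

A tropical monomial a ⊗ x^⊗i evaluates to a + i · x. Evaluating each term at x = 7:
  Term 0 contributes -3 + 0 · 7 = -3
  Term 1 contributes -5 + 1 · 7 = 2
  Term 2 contributes 10 + 2 · 7 = 24
p(7) = ⊕ of these = min[-3, 2, 24] = -3.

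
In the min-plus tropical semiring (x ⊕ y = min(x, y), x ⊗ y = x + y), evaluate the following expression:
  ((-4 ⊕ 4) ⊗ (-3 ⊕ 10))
((-4 ⊕ 4) ⊗ (-3 ⊕ 10)) = -7

Expand innermost to outermost. Recall ⊕ takes the minimum of its arguments and ⊗ takes their sum. Working out the expression ((-4 ⊕ 4) ⊗ (-3 ⊕ 10)) gives -7.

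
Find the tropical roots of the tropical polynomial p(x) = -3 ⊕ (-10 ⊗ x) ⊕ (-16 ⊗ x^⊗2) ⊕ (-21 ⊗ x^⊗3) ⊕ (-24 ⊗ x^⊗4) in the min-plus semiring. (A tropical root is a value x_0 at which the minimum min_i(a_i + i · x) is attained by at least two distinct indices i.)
Roots: {3, 5, 6, 7}

Each tropical root is a break point of the lower envelope of the lines y = a_i + i · x (there are 5 lines, with slopes 0, 1, ..., 4). Only the lines that attain the minimum somewhere contribute to roots; other lines are dominated. Here the surviving (envelope) indices are i = 4, i = 3, i = 2, i = 1, i = 0.
Intersections between consecutive envelope lines give the roots: for adjacent envelope indices i < j the intersection is x = (a_i − a_j) / (j − i). Reading off the sorted break points: {3, 5, 6, 7}.
Verification: at each break x_0, at least two indices attain the minimum of min_i(a_i + i · x_0).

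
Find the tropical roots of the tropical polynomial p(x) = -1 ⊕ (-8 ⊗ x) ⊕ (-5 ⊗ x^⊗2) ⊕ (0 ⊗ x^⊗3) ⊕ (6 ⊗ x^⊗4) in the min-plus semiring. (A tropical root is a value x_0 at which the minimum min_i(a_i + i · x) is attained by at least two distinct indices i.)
Roots: {-6, -5, -3, 7}

Each tropical root is a break point of the lower envelope of the lines y = a_i + i · x (there are 5 lines, with slopes 0, 1, ..., 4). Only the lines that attain the minimum somewhere contribute to roots; other lines are dominated. Here the surviving (envelope) indices are i = 4, i = 3, i = 2, i = 1, i = 0.
Intersections between consecutive envelope lines give the roots: for adjacent envelope indices i < j the intersection is x = (a_i − a_j) / (j − i). Reading off the sorted break points: {-6, -5, -3, 7}.
Verification: at each break x_0, at least two indices attain the minimum of min_i(a_i + i · x_0).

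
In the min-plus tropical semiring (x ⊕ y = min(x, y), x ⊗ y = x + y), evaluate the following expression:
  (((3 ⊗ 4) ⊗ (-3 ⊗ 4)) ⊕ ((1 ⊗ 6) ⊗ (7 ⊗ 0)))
(((3 ⊗ 4) ⊗ (-3 ⊗ 4)) ⊕ ((1 ⊗ 6) ⊗ (7 ⊗ 0))) = 8

Expand innermost to outermost. Recall ⊕ takes the minimum of its arguments and ⊗ takes their sum. Working out the expression (((3 ⊗ 4) ⊗ (-3 ⊗ 4)) ⊕ ((1 ⊗ 6) ⊗ (7 ⊗ 0))) gives 8.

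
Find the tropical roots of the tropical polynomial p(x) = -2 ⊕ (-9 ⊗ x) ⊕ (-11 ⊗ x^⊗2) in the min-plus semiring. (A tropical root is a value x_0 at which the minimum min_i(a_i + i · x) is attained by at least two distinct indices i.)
Roots: {2, 7}

Each tropical root is a break point of the lower envelope of the lines y = a_i + i · x (there are 3 lines, with slopes 0, 1, ..., 2). Only the lines that attain the minimum somewhere contribute to roots; other lines are dominated. Here the surviving (envelope) indices are i = 2, i = 1, i = 0.
Intersections between consecutive envelope lines give the roots: for adjacent envelope indices i < j the intersection is x = (a_i − a_j) / (j − i). Reading off the sorted break points: {2, 7}.
Verification: at each break x_0, at least two indices attain the minimum of min_i(a_i + i · x_0).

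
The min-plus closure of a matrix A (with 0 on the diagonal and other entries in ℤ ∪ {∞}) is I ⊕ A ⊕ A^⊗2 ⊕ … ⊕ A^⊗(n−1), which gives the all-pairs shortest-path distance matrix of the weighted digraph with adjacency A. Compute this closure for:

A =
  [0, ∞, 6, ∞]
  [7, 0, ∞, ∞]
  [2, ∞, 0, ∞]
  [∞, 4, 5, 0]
Closure =
  [0, ∞, 6, ∞]
  [7, 0, 13, ∞]
  [2, ∞, 0, ∞]
  [7, 4, 5, 0]

This is the Floyd-Warshall all-pairs shortest-path computation. For each intermediate vertex k = 0, 1, …, 3, update dist[i][j] ← min(dist[i][j], dist[i][k] + dist[k][j]). The final matrix gives, for each (i, j), the minimum total weight of any directed path from i to j (possibly empty when i = j).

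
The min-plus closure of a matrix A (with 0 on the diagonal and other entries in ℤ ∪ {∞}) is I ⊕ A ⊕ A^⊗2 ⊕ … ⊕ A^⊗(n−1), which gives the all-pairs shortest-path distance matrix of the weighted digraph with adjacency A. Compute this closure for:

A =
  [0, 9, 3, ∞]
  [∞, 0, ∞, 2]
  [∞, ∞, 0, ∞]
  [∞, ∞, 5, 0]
Closure =
  [0, 9, 3, 11]
  [∞, 0, 7, 2]
  [∞, ∞, 0, ∞]
  [∞, ∞, 5, 0]

This is the Floyd-Warshall all-pairs shortest-path computation. For each intermediate vertex k = 0, 1, …, 3, update dist[i][j] ← min(dist[i][j], dist[i][k] + dist[k][j]). The final matrix gives, for each (i, j), the minimum total weight of any directed path from i to j (possibly empty when i = j).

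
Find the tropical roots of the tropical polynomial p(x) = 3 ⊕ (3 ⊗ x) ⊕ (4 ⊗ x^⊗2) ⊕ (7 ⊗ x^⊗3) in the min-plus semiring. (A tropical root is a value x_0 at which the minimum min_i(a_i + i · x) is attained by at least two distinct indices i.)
Roots: {-3, -1, 0}

Each tropical root is a break point of the lower envelope of the lines y = a_i + i · x (there are 4 lines, with slopes 0, 1, ..., 3). Only the lines that attain the minimum somewhere contribute to roots; other lines are dominated. Here the surviving (envelope) indices are i = 3, i = 2, i = 1, i = 0.
Intersections between consecutive envelope lines give the roots: for adjacent envelope indices i < j the intersection is x = (a_i − a_j) / (j − i). Reading off the sorted break points: {-3, -1, 0}.
Verification: at each break x_0, at least two indices attain the minimum of min_i(a_i + i · x_0).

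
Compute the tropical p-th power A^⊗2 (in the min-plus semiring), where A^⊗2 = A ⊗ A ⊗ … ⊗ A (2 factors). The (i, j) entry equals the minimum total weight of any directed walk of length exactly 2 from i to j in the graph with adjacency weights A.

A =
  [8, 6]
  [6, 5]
A^⊗2 =
  [12, 11]
  [11, 10]

Each entry (A^⊗2)_ij equals the minimum over all length-2 walks i = v_0 → v_1 → … → v_2 = j of Σ_t A[v_t][v_{t+1}]. For example, for (i, j) = (0, 1) we minimise over 2 possible intermediate vertex sequences; the minimum is 11, attained along the walk 0 → 1 → 1.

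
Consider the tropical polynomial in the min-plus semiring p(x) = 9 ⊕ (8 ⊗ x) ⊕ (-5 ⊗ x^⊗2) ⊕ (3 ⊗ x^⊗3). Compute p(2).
p(2) = -1

A tropical monomial a ⊗ x^⊗i evaluates to a + i · x. Evaluating each term at x = 2:
  Term 0 contributes 9 + 0 · 2 = 9
  Term 1 contributes 8 + 1 · 2 = 10
  Term 2 contributes -5 + 2 · 2 = -1
  Term 3 contributes 3 + 3 · 2 = 9
p(2) = ⊕ of these = min[9, 10, -1, 9] = -1.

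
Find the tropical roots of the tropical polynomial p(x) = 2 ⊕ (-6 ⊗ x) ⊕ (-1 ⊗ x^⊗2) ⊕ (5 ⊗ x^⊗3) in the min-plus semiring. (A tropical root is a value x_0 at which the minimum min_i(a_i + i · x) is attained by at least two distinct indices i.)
Roots: {-6, -5, 8}

Each tropical root is a break point of the lower envelope of the lines y = a_i + i · x (there are 4 lines, with slopes 0, 1, ..., 3). Only the lines that attain the minimum somewhere contribute to roots; other lines are dominated. Here the surviving (envelope) indices are i = 3, i = 2, i = 1, i = 0.
Intersections between consecutive envelope lines give the roots: for adjacent envelope indices i < j the intersection is x = (a_i − a_j) / (j − i). Reading off the sorted break points: {-6, -5, 8}.
Verification: at each break x_0, at least two indices attain the minimum of min_i(a_i + i · x_0).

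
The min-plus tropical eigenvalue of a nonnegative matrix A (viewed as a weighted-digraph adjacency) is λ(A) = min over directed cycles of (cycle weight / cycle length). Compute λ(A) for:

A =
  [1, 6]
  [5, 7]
λ(A) = 1

Enumerate directed cycles and compute their means (weight / length). Sample:
  cycle 0 → 0: weight = 1, length = 1, mean = 1/1 ≈ 1.000
  cycle 1 → 1: weight = 7, length = 1, mean = 7/1 ≈ 7.000
  cycle 0 → 1 → 0: weight = 11, length = 2, mean = 11/2 ≈ 5.500
  cycle 1 → 0 → 1: weight = 11, length = 2, mean = 11/2 ≈ 5.500
Minimum mean = 1.000, attained e.g. along the cycle 0 → 0 with weight 1 and length 1. So λ(A) = 1/1 = 1.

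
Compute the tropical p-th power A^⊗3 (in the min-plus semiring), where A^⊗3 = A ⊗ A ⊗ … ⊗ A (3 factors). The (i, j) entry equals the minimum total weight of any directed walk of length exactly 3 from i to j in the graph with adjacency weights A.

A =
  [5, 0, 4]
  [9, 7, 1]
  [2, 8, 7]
A^⊗3 =
  [3, 6, 6]
  [8, 3, 7]
  [8, 7, 3]

Each entry (A^⊗3)_ij equals the minimum over all length-3 walks i = v_0 → v_1 → … → v_3 = j of Σ_t A[v_t][v_{t+1}]. For example, for (i, j) = (0, 2) we minimise over 9 possible intermediate vertex sequences; the minimum is 6, attained along the walk 0 → 0 → 1 → 2.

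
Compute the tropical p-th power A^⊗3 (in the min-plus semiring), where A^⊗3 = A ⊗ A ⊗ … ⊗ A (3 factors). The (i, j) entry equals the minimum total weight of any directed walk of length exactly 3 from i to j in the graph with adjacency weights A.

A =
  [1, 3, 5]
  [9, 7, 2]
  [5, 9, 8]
A^⊗3 =
  [3, 5, 6]
  [8, 10, 12]
  [7, 9, 10]

Each entry (A^⊗3)_ij equals the minimum over all length-3 walks i = v_0 → v_1 → … → v_3 = j of Σ_t A[v_t][v_{t+1}]. For example, for (i, j) = (0, 2) we minimise over 9 possible intermediate vertex sequences; the minimum is 6, attained along the walk 0 → 0 → 1 → 2.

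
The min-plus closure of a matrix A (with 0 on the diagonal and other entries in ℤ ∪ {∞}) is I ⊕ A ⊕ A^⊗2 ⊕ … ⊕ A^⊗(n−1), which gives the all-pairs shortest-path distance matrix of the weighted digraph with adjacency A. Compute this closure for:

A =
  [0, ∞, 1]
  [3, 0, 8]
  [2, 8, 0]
Closure =
  [0, 9, 1]
  [3, 0, 4]
  [2, 8, 0]

This is the Floyd-Warshall all-pairs shortest-path computation. For each intermediate vertex k = 0, 1, …, 2, update dist[i][j] ← min(dist[i][j], dist[i][k] + dist[k][j]). The final matrix gives, for each (i, j), the minimum total weight of any directed path from i to j (possibly empty when i = j).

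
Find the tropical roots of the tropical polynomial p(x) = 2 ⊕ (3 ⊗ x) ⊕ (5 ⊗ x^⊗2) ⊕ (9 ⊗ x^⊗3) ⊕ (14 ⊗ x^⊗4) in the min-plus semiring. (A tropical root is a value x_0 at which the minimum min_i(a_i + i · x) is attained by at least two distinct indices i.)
Roots: {-5, -4, -2, -1}

Each tropical root is a break point of the lower envelope of the lines y = a_i + i · x (there are 5 lines, with slopes 0, 1, ..., 4). Only the lines that attain the minimum somewhere contribute to roots; other lines are dominated. Here the surviving (envelope) indices are i = 4, i = 3, i = 2, i = 1, i = 0.
Intersections between consecutive envelope lines give the roots: for adjacent envelope indices i < j the intersection is x = (a_i − a_j) / (j − i). Reading off the sorted break points: {-5, -4, -2, -1}.
Verification: at each break x_0, at least two indices attain the minimum of min_i(a_i + i · x_0).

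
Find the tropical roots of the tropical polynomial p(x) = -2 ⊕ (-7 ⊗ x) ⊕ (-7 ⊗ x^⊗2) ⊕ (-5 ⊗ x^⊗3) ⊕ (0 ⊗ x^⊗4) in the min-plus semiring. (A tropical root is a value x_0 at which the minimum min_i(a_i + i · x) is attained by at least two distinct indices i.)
Roots: {-5, -2, 0, 5}

Each tropical root is a break point of the lower envelope of the lines y = a_i + i · x (there are 5 lines, with slopes 0, 1, ..., 4). Only the lines that attain the minimum somewhere contribute to roots; other lines are dominated. Here the surviving (envelope) indices are i = 4, i = 3, i = 2, i = 1, i = 0.
Intersections between consecutive envelope lines give the roots: for adjacent envelope indices i < j the intersection is x = (a_i − a_j) / (j − i). Reading off the sorted break points: {-5, -2, 0, 5}.
Verification: at each break x_0, at least two indices attain the minimum of min_i(a_i + i · x_0).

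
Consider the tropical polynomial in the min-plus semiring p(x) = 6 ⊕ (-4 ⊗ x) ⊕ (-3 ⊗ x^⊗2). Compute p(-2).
p(-2) = -7

A tropical monomial a ⊗ x^⊗i evaluates to a + i · x. Evaluating each term at x = -2:
  Term 0 contributes 6 + 0 · -2 = 6
  Term 1 contributes -4 + 1 · -2 = -6
  Term 2 contributes -3 + 2 · -2 = -7
p(-2) = ⊕ of these = min[6, -6, -7] = -7.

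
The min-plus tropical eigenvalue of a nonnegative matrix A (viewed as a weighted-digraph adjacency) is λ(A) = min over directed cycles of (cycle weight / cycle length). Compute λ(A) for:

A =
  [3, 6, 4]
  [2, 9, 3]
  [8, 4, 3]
λ(A) = 3

Enumerate directed cycles and compute their means (weight / length). Sample:
  cycle 0 → 0: weight = 3, length = 1, mean = 3/1 ≈ 3.000
  cycle 1 → 1: weight = 9, length = 1, mean = 9/1 ≈ 9.000
  cycle 2 → 2: weight = 3, length = 1, mean = 3/1 ≈ 3.000
  cycle 0 → 1 → 0: weight = 8, length = 2, mean = 8/2 ≈ 4.000
  cycle 0 → 2 → 0: weight = 12, length = 2, mean = 12/2 ≈ 6.000
  cycle 1 → 0 → 1: weight = 8, length = 2, mean = 8/2 ≈ 4.000
Minimum mean = 3.000, attained e.g. along the cycle 0 → 0 with weight 3 and length 1. So λ(A) = 3/1 = 3.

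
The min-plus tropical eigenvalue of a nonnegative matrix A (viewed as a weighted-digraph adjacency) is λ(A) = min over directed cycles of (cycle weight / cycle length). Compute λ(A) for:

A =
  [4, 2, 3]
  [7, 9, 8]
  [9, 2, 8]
λ(A) = 4

Enumerate directed cycles and compute their means (weight / length). Sample:
  cycle 0 → 0: weight = 4, length = 1, mean = 4/1 ≈ 4.000
  cycle 1 → 1: weight = 9, length = 1, mean = 9/1 ≈ 9.000
  cycle 2 → 2: weight = 8, length = 1, mean = 8/1 ≈ 8.000
  cycle 0 → 1 → 0: weight = 9, length = 2, mean = 9/2 ≈ 4.500
  cycle 0 → 2 → 0: weight = 12, length = 2, mean = 12/2 ≈ 6.000
  cycle 1 → 0 → 1: weight = 9, length = 2, mean = 9/2 ≈ 4.500
Minimum mean = 4.000, attained e.g. along the cycle 0 → 0 with weight 4 and length 1. So λ(A) = 4/1 = 4.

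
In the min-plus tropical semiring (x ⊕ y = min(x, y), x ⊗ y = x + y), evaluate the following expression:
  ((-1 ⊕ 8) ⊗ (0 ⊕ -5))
((-1 ⊕ 8) ⊗ (0 ⊕ -5)) = -6

Expand innermost to outermost. Recall ⊕ takes the minimum of its arguments and ⊗ takes their sum. Working out the expression ((-1 ⊕ 8) ⊗ (0 ⊕ -5)) gives -6.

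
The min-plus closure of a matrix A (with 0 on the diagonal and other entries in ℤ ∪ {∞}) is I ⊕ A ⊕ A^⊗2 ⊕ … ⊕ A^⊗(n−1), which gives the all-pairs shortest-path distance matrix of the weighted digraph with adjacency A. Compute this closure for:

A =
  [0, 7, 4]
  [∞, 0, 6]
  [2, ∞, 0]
Closure =
  [0, 7, 4]
  [8, 0, 6]
  [2, 9, 0]

This is the Floyd-Warshall all-pairs shortest-path computation. For each intermediate vertex k = 0, 1, …, 2, update dist[i][j] ← min(dist[i][j], dist[i][k] + dist[k][j]). The final matrix gives, for each (i, j), the minimum total weight of any directed path from i to j (possibly empty when i = j).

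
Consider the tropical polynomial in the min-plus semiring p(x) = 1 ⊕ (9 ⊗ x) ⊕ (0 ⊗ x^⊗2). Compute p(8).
p(8) = 1

A tropical monomial a ⊗ x^⊗i evaluates to a + i · x. Evaluating each term at x = 8:
  Term 0 contributes 1 + 0 · 8 = 1
  Term 1 contributes 9 + 1 · 8 = 17
  Term 2 contributes 0 + 2 · 8 = 16
p(8) = ⊕ of these = min[1, 17, 16] = 1.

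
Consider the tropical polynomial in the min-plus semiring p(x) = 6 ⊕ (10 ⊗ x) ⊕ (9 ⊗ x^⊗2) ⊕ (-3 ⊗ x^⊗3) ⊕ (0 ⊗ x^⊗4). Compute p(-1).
p(-1) = -6

A tropical monomial a ⊗ x^⊗i evaluates to a + i · x. Evaluating each term at x = -1:
  Term 0 contributes 6 + 0 · -1 = 6
  Term 1 contributes 10 + 1 · -1 = 9
  Term 2 contributes 9 + 2 · -1 = 7
  Term 3 contributes -3 + 3 · -1 = -6
  Term 4 contributes 0 + 4 · -1 = -4
p(-1) = ⊕ of these = min[6, 9, 7, -6, -4] = -6.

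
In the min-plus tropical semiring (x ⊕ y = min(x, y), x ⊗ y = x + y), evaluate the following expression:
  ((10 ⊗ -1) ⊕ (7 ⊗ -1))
((10 ⊗ -1) ⊕ (7 ⊗ -1)) = 6

Expand innermost to outermost. Recall ⊕ takes the minimum of its arguments and ⊗ takes their sum. Working out the expression ((10 ⊗ -1) ⊕ (7 ⊗ -1)) gives 6.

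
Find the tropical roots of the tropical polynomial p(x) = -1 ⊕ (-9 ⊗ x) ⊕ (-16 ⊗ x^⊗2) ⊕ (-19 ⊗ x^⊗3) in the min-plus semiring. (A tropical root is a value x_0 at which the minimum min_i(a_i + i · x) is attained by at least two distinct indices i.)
Roots: {3, 7, 8}

Each tropical root is a break point of the lower envelope of the lines y = a_i + i · x (there are 4 lines, with slopes 0, 1, ..., 3). Only the lines that attain the minimum somewhere contribute to roots; other lines are dominated. Here the surviving (envelope) indices are i = 3, i = 2, i = 1, i = 0.
Intersections between consecutive envelope lines give the roots: for adjacent envelope indices i < j the intersection is x = (a_i − a_j) / (j − i). Reading off the sorted break points: {3, 7, 8}.
Verification: at each break x_0, at least two indices attain the minimum of min_i(a_i + i · x_0).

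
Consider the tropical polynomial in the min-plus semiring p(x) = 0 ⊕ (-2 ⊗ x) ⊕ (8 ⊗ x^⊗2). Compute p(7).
p(7) = 0

A tropical monomial a ⊗ x^⊗i evaluates to a + i · x. Evaluating each term at x = 7:
  Term 0 contributes 0 + 0 · 7 = 0
  Term 1 contributes -2 + 1 · 7 = 5
  Term 2 contributes 8 + 2 · 7 = 22
p(7) = ⊕ of these = min[0, 5, 22] = 0.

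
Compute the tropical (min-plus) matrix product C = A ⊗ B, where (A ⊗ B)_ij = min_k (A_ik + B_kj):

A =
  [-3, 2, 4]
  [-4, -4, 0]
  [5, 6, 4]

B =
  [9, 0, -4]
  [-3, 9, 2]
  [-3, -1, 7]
A ⊗ B =
  [-1, -3, -7]
  [-7, -4, -8]
  [1, 3, 1]

Apply the min-plus product entry-by-entry:
  C[0][0] = min over k of (A[0][0] + B[0][0] = -3 + 9 = 6, A[0][1] + B[1][0] = 2 + -3 = -1, A[0][2] + B[2][0] = 4 + -3 = 1) = -1 (attained at k = 1)
  C[0][1] = min over k of (A[0][0] + B[0][1] = -3 + 0 = -3, A[0][1] + B[1][1] = 2 + 9 = 11, A[0][2] + B[2][1] = 4 + -1 = 3) = -3 (attained at k = 0)
  C[0][2] = min over k of (A[0][0] + B[0][2] = -3 + -4 = -7, A[0][1] + B[1][2] = 2 + 2 = 4, A[0][2] + B[2][2] = 4 + 7 = 11) = -7 (attained at k = 0)
  C[1][0] = min over k of (A[1][0] + B[0][0] = -4 + 9 = 5, A[1][1] + B[1][0] = -4 + -3 = -7, A[1][2] + B[2][0] = 0 + -3 = -3) = -7 (attained at k = 1)
  C[1][1] = min over k of (A[1][0] + B[0][1] = -4 + 0 = -4, A[1][1] + B[1][1] = -4 + 9 = 5, A[1][2] + B[2][1] = 0 + -1 = -1) = -4 (attained at k = 0)
  C[1][2] = min over k of (A[1][0] + B[0][2] = -4 + -4 = -8, A[1][1] + B[1][2] = -4 + 2 = -2, A[1][2] + B[2][2] = 0 + 7 = 7) = -8 (attained at k = 0)
  C[2][0] = min over k of (A[2][0] + B[0][0] = 5 + 9 = 14, A[2][1] + B[1][0] = 6 + -3 = 3, A[2][2] + B[2][0] = 4 + -3 = 1) = 1 (attained at k = 2)
  C[2][1] = min over k of (A[2][0] + B[0][1] = 5 + 0 = 5, A[2][1] + B[1][1] = 6 + 9 = 15, A[2][2] + B[2][1] = 4 + -1 = 3) = 3 (attained at k = 2)
  C[2][2] = min over k of (A[2][0] + B[0][2] = 5 + -4 = 1, A[2][1] + B[1][2] = 6 + 2 = 8, A[2][2] + B[2][2] = 4 + 7 = 11) = 1 (attained at k = 0)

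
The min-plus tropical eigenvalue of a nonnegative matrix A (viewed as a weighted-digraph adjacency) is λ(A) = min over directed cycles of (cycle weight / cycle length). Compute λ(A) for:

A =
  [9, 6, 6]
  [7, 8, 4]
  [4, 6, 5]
λ(A) = 14/3

Enumerate directed cycles and compute their means (weight / length). Sample:
  cycle 0 → 0: weight = 9, length = 1, mean = 9/1 ≈ 9.000
  cycle 1 → 1: weight = 8, length = 1, mean = 8/1 ≈ 8.000
  cycle 2 → 2: weight = 5, length = 1, mean = 5/1 ≈ 5.000
  cycle 0 → 1 → 0: weight = 13, length = 2, mean = 13/2 ≈ 6.500
  cycle 0 → 2 → 0: weight = 10, length = 2, mean = 10/2 ≈ 5.000
  cycle 1 → 0 → 1: weight = 13, length = 2, mean = 13/2 ≈ 6.500
Minimum mean = 4.667, attained e.g. along the cycle 0 → 1 → 2 → 0 with weight 14 and length 3. So λ(A) = 14/3 = 14/3.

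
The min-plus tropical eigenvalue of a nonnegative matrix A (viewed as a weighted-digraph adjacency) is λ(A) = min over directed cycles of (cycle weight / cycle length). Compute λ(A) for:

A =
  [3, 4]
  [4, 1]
λ(A) = 1

Enumerate directed cycles and compute their means (weight / length). Sample:
  cycle 0 → 0: weight = 3, length = 1, mean = 3/1 ≈ 3.000
  cycle 1 → 1: weight = 1, length = 1, mean = 1/1 ≈ 1.000
  cycle 0 → 1 → 0: weight = 8, length = 2, mean = 8/2 ≈ 4.000
  cycle 1 → 0 → 1: weight = 8, length = 2, mean = 8/2 ≈ 4.000
Minimum mean = 1.000, attained e.g. along the cycle 1 → 1 with weight 1 and length 1. So λ(A) = 1/1 = 1.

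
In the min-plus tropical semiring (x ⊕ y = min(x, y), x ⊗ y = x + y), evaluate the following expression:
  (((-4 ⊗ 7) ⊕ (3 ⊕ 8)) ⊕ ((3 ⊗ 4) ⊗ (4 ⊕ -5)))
(((-4 ⊗ 7) ⊕ (3 ⊕ 8)) ⊕ ((3 ⊗ 4) ⊗ (4 ⊕ -5))) = 2

Expand innermost to outermost. Recall ⊕ takes the minimum of its arguments and ⊗ takes their sum. Working out the expression (((-4 ⊗ 7) ⊕ (3 ⊕ 8)) ⊕ ((3 ⊗ 4) ⊗ (4 ⊕ -5))) gives 2.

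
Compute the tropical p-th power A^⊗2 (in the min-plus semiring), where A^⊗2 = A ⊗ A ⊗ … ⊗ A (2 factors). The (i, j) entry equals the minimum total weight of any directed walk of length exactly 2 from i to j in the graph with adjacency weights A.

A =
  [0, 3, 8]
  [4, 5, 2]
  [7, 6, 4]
A^⊗2 =
  [0, 3, 5]
  [4, 7, 6]
  [7, 10, 8]

Each entry (A^⊗2)_ij equals the minimum over all length-2 walks i = v_0 → v_1 → … → v_2 = j of Σ_t A[v_t][v_{t+1}]. For example, for (i, j) = (0, 2) we minimise over 3 possible intermediate vertex sequences; the minimum is 5, attained along the walk 0 → 1 → 2.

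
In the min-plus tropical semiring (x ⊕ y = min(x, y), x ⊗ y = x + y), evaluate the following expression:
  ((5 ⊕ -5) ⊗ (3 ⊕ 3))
((5 ⊕ -5) ⊗ (3 ⊕ 3)) = -2

Expand innermost to outermost. Recall ⊕ takes the minimum of its arguments and ⊗ takes their sum. Working out the expression ((5 ⊕ -5) ⊗ (3 ⊕ 3)) gives -2.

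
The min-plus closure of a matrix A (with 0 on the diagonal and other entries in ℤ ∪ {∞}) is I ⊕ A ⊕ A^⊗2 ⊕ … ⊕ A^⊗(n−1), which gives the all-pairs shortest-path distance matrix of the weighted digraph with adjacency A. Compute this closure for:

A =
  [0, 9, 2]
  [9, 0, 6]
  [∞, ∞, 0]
Closure =
  [0, 9, 2]
  [9, 0, 6]
  [∞, ∞, 0]

This is the Floyd-Warshall all-pairs shortest-path computation. For each intermediate vertex k = 0, 1, …, 2, update dist[i][j] ← min(dist[i][j], dist[i][k] + dist[k][j]). The final matrix gives, for each (i, j), the minimum total weight of any directed path from i to j (possibly empty when i = j).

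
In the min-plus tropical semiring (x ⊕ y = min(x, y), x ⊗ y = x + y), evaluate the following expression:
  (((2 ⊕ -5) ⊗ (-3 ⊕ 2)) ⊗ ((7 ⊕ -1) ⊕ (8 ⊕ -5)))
(((2 ⊕ -5) ⊗ (-3 ⊕ 2)) ⊗ ((7 ⊕ -1) ⊕ (8 ⊕ -5))) = -13

Expand innermost to outermost. Recall ⊕ takes the minimum of its arguments and ⊗ takes their sum. Working out the expression (((2 ⊕ -5) ⊗ (-3 ⊕ 2)) ⊗ ((7 ⊕ -1) ⊕ (8 ⊕ -5))) gives -13.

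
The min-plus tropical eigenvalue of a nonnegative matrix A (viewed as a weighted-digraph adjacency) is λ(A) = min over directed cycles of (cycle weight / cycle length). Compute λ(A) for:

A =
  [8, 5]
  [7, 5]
λ(A) = 5

Enumerate directed cycles and compute their means (weight / length). Sample:
  cycle 0 → 0: weight = 8, length = 1, mean = 8/1 ≈ 8.000
  cycle 1 → 1: weight = 5, length = 1, mean = 5/1 ≈ 5.000
  cycle 0 → 1 → 0: weight = 12, length = 2, mean = 12/2 ≈ 6.000
  cycle 1 → 0 → 1: weight = 12, length = 2, mean = 12/2 ≈ 6.000
Minimum mean = 5.000, attained e.g. along the cycle 1 → 1 with weight 5 and length 1. So λ(A) = 5/1 = 5.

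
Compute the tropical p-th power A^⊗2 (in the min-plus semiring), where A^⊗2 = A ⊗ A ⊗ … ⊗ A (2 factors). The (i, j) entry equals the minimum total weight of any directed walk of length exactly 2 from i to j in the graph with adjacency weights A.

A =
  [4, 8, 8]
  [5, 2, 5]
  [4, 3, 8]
A^⊗2 =
  [8, 10, 12]
  [7, 4, 7]
  [8, 5, 8]

Each entry (A^⊗2)_ij equals the minimum over all length-2 walks i = v_0 → v_1 → … → v_2 = j of Σ_t A[v_t][v_{t+1}]. For example, for (i, j) = (0, 2) we minimise over 3 possible intermediate vertex sequences; the minimum is 12, attained along the walk 0 → 0 → 2.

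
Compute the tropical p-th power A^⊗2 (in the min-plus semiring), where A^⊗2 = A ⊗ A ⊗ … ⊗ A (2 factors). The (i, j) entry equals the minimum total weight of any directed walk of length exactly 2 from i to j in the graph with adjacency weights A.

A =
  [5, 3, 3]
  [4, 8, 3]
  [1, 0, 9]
A^⊗2 =
  [4, 3, 6]
  [4, 3, 7]
  [4, 4, 3]

Each entry (A^⊗2)_ij equals the minimum over all length-2 walks i = v_0 → v_1 → … → v_2 = j of Σ_t A[v_t][v_{t+1}]. For example, for (i, j) = (0, 2) we minimise over 3 possible intermediate vertex sequences; the minimum is 6, attained along the walk 0 → 1 → 2.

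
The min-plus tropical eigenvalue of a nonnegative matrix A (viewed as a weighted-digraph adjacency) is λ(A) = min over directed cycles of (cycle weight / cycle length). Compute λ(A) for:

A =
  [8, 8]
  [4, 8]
λ(A) = 6

Enumerate directed cycles and compute their means (weight / length). Sample:
  cycle 0 → 0: weight = 8, length = 1, mean = 8/1 ≈ 8.000
  cycle 1 → 1: weight = 8, length = 1, mean = 8/1 ≈ 8.000
  cycle 0 → 1 → 0: weight = 12, length = 2, mean = 12/2 ≈ 6.000
  cycle 1 → 0 → 1: weight = 12, length = 2, mean = 12/2 ≈ 6.000
Minimum mean = 6.000, attained e.g. along the cycle 0 → 1 → 0 with weight 12 and length 2. So λ(A) = 12/2 = 6.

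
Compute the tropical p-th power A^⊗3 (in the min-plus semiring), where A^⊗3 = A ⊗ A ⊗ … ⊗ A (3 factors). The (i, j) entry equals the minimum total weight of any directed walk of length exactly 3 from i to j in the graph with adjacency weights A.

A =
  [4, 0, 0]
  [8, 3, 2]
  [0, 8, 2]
A^⊗3 =
  [2, 0, 0]
  [4, 2, 2]
  [0, 2, 2]

Each entry (A^⊗3)_ij equals the minimum over all length-3 walks i = v_0 → v_1 → … → v_3 = j of Σ_t A[v_t][v_{t+1}]. For example, for (i, j) = (0, 2) we minimise over 9 possible intermediate vertex sequences; the minimum is 0, attained along the walk 0 → 2 → 0 → 2.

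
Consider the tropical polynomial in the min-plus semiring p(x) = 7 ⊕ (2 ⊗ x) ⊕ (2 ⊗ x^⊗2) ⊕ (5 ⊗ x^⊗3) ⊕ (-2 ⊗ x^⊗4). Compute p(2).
p(2) = 4

A tropical monomial a ⊗ x^⊗i evaluates to a + i · x. Evaluating each term at x = 2:
  Term 0 contributes 7 + 0 · 2 = 7
  Term 1 contributes 2 + 1 · 2 = 4
  Term 2 contributes 2 + 2 · 2 = 6
  Term 3 contributes 5 + 3 · 2 = 11
  Term 4 contributes -2 + 4 · 2 = 6
p(2) = ⊕ of these = min[7, 4, 6, 11, 6] = 4.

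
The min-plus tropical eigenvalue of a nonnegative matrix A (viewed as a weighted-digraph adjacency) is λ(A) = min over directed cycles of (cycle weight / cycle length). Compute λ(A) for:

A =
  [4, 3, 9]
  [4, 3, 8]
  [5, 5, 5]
λ(A) = 3

Enumerate directed cycles and compute their means (weight / length). Sample:
  cycle 0 → 0: weight = 4, length = 1, mean = 4/1 ≈ 4.000
  cycle 1 → 1: weight = 3, length = 1, mean = 3/1 ≈ 3.000
  cycle 2 → 2: weight = 5, length = 1, mean = 5/1 ≈ 5.000
  cycle 0 → 1 → 0: weight = 7, length = 2, mean = 7/2 ≈ 3.500
  cycle 0 → 2 → 0: weight = 14, length = 2, mean = 14/2 ≈ 7.000
  cycle 1 → 0 → 1: weight = 7, length = 2, mean = 7/2 ≈ 3.500
Minimum mean = 3.000, attained e.g. along the cycle 1 → 1 with weight 3 and length 1. So λ(A) = 3/1 = 3.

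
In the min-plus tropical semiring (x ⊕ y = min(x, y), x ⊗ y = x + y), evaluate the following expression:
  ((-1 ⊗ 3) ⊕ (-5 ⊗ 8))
((-1 ⊗ 3) ⊕ (-5 ⊗ 8)) = 2

Expand innermost to outermost. Recall ⊕ takes the minimum of its arguments and ⊗ takes their sum. Working out the expression ((-1 ⊗ 3) ⊕ (-5 ⊗ 8)) gives 2.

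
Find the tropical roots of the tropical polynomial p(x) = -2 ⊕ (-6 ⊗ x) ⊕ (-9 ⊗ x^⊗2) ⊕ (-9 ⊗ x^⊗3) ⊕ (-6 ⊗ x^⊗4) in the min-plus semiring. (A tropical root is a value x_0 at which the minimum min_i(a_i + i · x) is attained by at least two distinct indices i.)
Roots: {-3, 0, 3, 4}

Each tropical root is a break point of the lower envelope of the lines y = a_i + i · x (there are 5 lines, with slopes 0, 1, ..., 4). Only the lines that attain the minimum somewhere contribute to roots; other lines are dominated. Here the surviving (envelope) indices are i = 4, i = 3, i = 2, i = 1, i = 0.
Intersections between consecutive envelope lines give the roots: for adjacent envelope indices i < j the intersection is x = (a_i − a_j) / (j − i). Reading off the sorted break points: {-3, 0, 3, 4}.
Verification: at each break x_0, at least two indices attain the minimum of min_i(a_i + i · x_0).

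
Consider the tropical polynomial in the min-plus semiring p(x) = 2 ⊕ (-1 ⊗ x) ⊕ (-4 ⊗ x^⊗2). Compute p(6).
p(6) = 2

A tropical monomial a ⊗ x^⊗i evaluates to a + i · x. Evaluating each term at x = 6:
  Term 0 contributes 2 + 0 · 6 = 2
  Term 1 contributes -1 + 1 · 6 = 5
  Term 2 contributes -4 + 2 · 6 = 8
p(6) = ⊕ of these = min[2, 5, 8] = 2.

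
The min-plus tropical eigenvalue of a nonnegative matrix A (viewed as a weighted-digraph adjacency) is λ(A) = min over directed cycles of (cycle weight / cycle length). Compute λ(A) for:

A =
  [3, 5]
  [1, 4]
λ(A) = 3

Enumerate directed cycles and compute their means (weight / length). Sample:
  cycle 0 → 0: weight = 3, length = 1, mean = 3/1 ≈ 3.000
  cycle 1 → 1: weight = 4, length = 1, mean = 4/1 ≈ 4.000
  cycle 0 → 1 → 0: weight = 6, length = 2, mean = 6/2 ≈ 3.000
  cycle 1 → 0 → 1: weight = 6, length = 2, mean = 6/2 ≈ 3.000
Minimum mean = 3.000, attained e.g. along the cycle 0 → 0 with weight 3 and length 1. So λ(A) = 3/1 = 3.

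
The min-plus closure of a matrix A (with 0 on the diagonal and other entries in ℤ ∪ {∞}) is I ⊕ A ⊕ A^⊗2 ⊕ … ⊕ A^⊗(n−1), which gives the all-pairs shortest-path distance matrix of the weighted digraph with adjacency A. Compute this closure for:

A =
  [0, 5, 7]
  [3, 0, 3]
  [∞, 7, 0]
Closure =
  [0, 5, 7]
  [3, 0, 3]
  [10, 7, 0]

This is the Floyd-Warshall all-pairs shortest-path computation. For each intermediate vertex k = 0, 1, …, 2, update dist[i][j] ← min(dist[i][j], dist[i][k] + dist[k][j]). The final matrix gives, for each (i, j), the minimum total weight of any directed path from i to j (possibly empty when i = j).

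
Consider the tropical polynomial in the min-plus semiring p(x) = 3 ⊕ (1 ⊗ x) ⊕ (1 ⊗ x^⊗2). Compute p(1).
p(1) = 2

A tropical monomial a ⊗ x^⊗i evaluates to a + i · x. Evaluating each term at x = 1:
  Term 0 contributes 3 + 0 · 1 = 3
  Term 1 contributes 1 + 1 · 1 = 2
  Term 2 contributes 1 + 2 · 1 = 3
p(1) = ⊕ of these = min[3, 2, 3] = 2.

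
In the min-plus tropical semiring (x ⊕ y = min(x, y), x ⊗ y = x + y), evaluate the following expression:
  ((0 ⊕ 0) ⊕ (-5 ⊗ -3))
((0 ⊕ 0) ⊕ (-5 ⊗ -3)) = -8

Expand innermost to outermost. Recall ⊕ takes the minimum of its arguments and ⊗ takes their sum. Working out the expression ((0 ⊕ 0) ⊕ (-5 ⊗ -3)) gives -8.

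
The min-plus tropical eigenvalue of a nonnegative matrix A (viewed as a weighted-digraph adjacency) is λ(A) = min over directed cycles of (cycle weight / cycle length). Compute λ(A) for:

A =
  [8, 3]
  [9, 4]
λ(A) = 4

Enumerate directed cycles and compute their means (weight / length). Sample:
  cycle 0 → 0: weight = 8, length = 1, mean = 8/1 ≈ 8.000
  cycle 1 → 1: weight = 4, length = 1, mean = 4/1 ≈ 4.000
  cycle 0 → 1 → 0: weight = 12, length = 2, mean = 12/2 ≈ 6.000
  cycle 1 → 0 → 1: weight = 12, length = 2, mean = 12/2 ≈ 6.000
Minimum mean = 4.000, attained e.g. along the cycle 1 → 1 with weight 4 and length 1. So λ(A) = 4/1 = 4.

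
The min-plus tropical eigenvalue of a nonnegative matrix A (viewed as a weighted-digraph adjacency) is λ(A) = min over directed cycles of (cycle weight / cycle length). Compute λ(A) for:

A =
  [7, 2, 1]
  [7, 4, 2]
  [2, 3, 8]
λ(A) = 3/2

Enumerate directed cycles and compute their means (weight / length). Sample:
  cycle 0 → 0: weight = 7, length = 1, mean = 7/1 ≈ 7.000
  cycle 1 → 1: weight = 4, length = 1, mean = 4/1 ≈ 4.000
  cycle 2 → 2: weight = 8, length = 1, mean = 8/1 ≈ 8.000
  cycle 0 → 1 → 0: weight = 9, length = 2, mean = 9/2 ≈ 4.500
  cycle 0 → 2 → 0: weight = 3, length = 2, mean = 3/2 ≈ 1.500
  cycle 1 → 0 → 1: weight = 9, length = 2, mean = 9/2 ≈ 4.500
Minimum mean = 1.500, attained e.g. along the cycle 0 → 2 → 0 with weight 3 and length 2. So λ(A) = 3/2 = 3/2.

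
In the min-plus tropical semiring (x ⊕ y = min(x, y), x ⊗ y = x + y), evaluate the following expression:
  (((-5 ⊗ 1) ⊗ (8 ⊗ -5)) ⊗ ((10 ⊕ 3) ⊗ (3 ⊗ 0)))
(((-5 ⊗ 1) ⊗ (8 ⊗ -5)) ⊗ ((10 ⊕ 3) ⊗ (3 ⊗ 0))) = 5

Expand innermost to outermost. Recall ⊕ takes the minimum of its arguments and ⊗ takes their sum. Working out the expression (((-5 ⊗ 1) ⊗ (8 ⊗ -5)) ⊗ ((10 ⊕ 3) ⊗ (3 ⊗ 0))) gives 5.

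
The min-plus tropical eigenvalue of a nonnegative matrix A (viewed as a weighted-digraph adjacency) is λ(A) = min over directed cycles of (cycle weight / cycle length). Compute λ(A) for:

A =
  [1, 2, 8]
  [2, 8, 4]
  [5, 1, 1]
λ(A) = 1

Enumerate directed cycles and compute their means (weight / length). Sample:
  cycle 0 → 0: weight = 1, length = 1, mean = 1/1 ≈ 1.000
  cycle 1 → 1: weight = 8, length = 1, mean = 8/1 ≈ 8.000
  cycle 2 → 2: weight = 1, length = 1, mean = 1/1 ≈ 1.000
  cycle 0 → 1 → 0: weight = 4, length = 2, mean = 4/2 ≈ 2.000
  cycle 0 → 2 → 0: weight = 13, length = 2, mean = 13/2 ≈ 6.500
  cycle 1 → 0 → 1: weight = 4, length = 2, mean = 4/2 ≈ 2.000
Minimum mean = 1.000, attained e.g. along the cycle 0 → 0 with weight 1 and length 1. So λ(A) = 1/1 = 1.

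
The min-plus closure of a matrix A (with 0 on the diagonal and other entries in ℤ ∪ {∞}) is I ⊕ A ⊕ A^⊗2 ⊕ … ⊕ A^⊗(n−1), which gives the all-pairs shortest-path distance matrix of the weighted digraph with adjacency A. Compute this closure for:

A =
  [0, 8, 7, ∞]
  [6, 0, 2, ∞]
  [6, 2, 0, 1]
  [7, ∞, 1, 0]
Closure =
  [0, 8, 7, 8]
  [6, 0, 2, 3]
  [6, 2, 0, 1]
  [7, 3, 1, 0]

This is the Floyd-Warshall all-pairs shortest-path computation. For each intermediate vertex k = 0, 1, …, 3, update dist[i][j] ← min(dist[i][j], dist[i][k] + dist[k][j]). The final matrix gives, for each (i, j), the minimum total weight of any directed path from i to j (possibly empty when i = j).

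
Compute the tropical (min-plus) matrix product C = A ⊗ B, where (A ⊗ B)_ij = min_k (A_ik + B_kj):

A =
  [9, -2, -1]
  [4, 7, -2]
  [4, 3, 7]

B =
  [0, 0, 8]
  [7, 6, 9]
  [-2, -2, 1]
A ⊗ B =
  [-3, -3, 0]
  [-4, -4, -1]
  [4, 4, 8]

Apply the min-plus product entry-by-entry:
  C[0][0] = min over k of (A[0][0] + B[0][0] = 9 + 0 = 9, A[0][1] + B[1][0] = -2 + 7 = 5, A[0][2] + B[2][0] = -1 + -2 = -3) = -3 (attained at k = 2)
  C[0][1] = min over k of (A[0][0] + B[0][1] = 9 + 0 = 9, A[0][1] + B[1][1] = -2 + 6 = 4, A[0][2] + B[2][1] = -1 + -2 = -3) = -3 (attained at k = 2)
  C[0][2] = min over k of (A[0][0] + B[0][2] = 9 + 8 = 17, A[0][1] + B[1][2] = -2 + 9 = 7, A[0][2] + B[2][2] = -1 + 1 = 0) = 0 (attained at k = 2)
  C[1][0] = min over k of (A[1][0] + B[0][0] = 4 + 0 = 4, A[1][1] + B[1][0] = 7 + 7 = 14, A[1][2] + B[2][0] = -2 + -2 = -4) = -4 (attained at k = 2)
  C[1][1] = min over k of (A[1][0] + B[0][1] = 4 + 0 = 4, A[1][1] + B[1][1] = 7 + 6 = 13, A[1][2] + B[2][1] = -2 + -2 = -4) = -4 (attained at k = 2)
  C[1][2] = min over k of (A[1][0] + B[0][2] = 4 + 8 = 12, A[1][1] + B[1][2] = 7 + 9 = 16, A[1][2] + B[2][2] = -2 + 1 = -1) = -1 (attained at k = 2)
  C[2][0] = min over k of (A[2][0] + B[0][0] = 4 + 0 = 4, A[2][1] + B[1][0] = 3 + 7 = 10, A[2][2] + B[2][0] = 7 + -2 = 5) = 4 (attained at k = 0)
  C[2][1] = min over k of (A[2][0] + B[0][1] = 4 + 0 = 4, A[2][1] + B[1][1] = 3 + 6 = 9, A[2][2] + B[2][1] = 7 + -2 = 5) = 4 (attained at k = 0)
  C[2][2] = min over k of (A[2][0] + B[0][2] = 4 + 8 = 12, A[2][1] + B[1][2] = 3 + 9 = 12, A[2][2] + B[2][2] = 7 + 1 = 8) = 8 (attained at k = 2)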